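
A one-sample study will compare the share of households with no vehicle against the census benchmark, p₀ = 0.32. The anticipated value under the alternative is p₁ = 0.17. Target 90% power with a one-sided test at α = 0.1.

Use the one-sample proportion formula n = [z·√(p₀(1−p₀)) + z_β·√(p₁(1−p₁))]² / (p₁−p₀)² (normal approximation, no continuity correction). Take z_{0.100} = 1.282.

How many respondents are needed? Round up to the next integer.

n = 52

n = [z_α·√(p₀q₀) + z_β·√(p₁q₁)]² / (p₁ − p₀)²
  = [1.282·√(0.32·0.68) + 1.282·√(0.17·0.83)]² / (-0.15)²
  = [1.282·0.4665 + 1.282·0.3756]² / 0.0225
  = [1.0796]² / 0.0225
  = 51.80
Round up → n = 52.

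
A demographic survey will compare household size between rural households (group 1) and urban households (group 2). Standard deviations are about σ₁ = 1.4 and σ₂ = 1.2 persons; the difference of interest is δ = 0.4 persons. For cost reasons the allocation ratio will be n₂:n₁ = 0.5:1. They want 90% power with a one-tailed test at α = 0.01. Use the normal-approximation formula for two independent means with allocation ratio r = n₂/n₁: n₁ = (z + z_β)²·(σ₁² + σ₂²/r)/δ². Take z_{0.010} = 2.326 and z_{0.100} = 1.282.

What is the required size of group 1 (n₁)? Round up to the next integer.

n₁ = (z_α + z_β)² · (σ₁² + σ₂²/r) / δ²
   = (2.326 + 1.282)² · (1.4² + 1.2²/0.5) / 0.4²
   = 13.0177 · (1.96 + 2.88) / 0.16
   = 13.0177 · 4.84 / 0.16
   = 393.78
Round up → n₁ = 394; n₂ = r·n₁ = 0.5 × 394 = 197.

n₁ = 394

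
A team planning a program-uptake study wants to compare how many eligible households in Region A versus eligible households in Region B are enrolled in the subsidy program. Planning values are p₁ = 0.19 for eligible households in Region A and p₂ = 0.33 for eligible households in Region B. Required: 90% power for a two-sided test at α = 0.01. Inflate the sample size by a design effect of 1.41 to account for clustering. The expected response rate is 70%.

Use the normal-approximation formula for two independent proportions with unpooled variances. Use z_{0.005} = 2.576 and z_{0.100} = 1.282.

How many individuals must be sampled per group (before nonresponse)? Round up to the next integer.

n = 574 per group

n = (z_{α/2} + z_β)² · [p₁(1−p₁) + p₂(1−p₂)] / (p₁ − p₂)²
  = (2.576 + 1.282)² · (0.19·0.81 + 0.33·0.67) / (-0.14)²
  = (3.858)² · (0.1539 + 0.2211) / 0.0196
  = 14.8842 · 0.3750 / 0.0196
  = 284.77
Design effect: 1.41 × 284.77 = 401.53.
Adjust for 70% response: 401.53 / 0.70 = 573.62.
Round up → n = 574 per group.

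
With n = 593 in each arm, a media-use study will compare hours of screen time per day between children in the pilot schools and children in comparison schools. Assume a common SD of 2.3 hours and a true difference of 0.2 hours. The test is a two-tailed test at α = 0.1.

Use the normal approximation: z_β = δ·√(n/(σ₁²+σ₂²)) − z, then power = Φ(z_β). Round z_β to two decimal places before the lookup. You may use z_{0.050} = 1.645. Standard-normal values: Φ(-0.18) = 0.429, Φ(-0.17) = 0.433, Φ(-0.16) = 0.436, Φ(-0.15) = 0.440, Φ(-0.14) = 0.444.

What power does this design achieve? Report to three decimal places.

z_β = δ·√(n/(σ₁²+σ₂²)) − z_{α/2}
    = 0.2 · √(593/10.58) − 1.645
    = 0.2 · 7.48660 − 1.645
    = 1.4973 − 1.645 = -0.1477 → -0.15
Power = Φ(-0.15) = 0.440.

Power ≈ 0.440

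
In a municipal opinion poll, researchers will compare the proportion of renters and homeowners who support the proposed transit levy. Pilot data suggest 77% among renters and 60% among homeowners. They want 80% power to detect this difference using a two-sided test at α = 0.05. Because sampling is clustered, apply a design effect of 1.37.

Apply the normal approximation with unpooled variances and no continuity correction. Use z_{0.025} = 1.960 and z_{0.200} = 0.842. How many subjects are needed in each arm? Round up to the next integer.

n = (z_{α/2} + z_β)² · [p₁(1−p₁) + p₂(1−p₂)] / (p₁ − p₂)²
  = (1.960 + 0.842)² · (0.77·0.23 + 0.60·0.40) / (0.17)²
  = (2.802)² · (0.1771 + 0.2400) / 0.0289
  = 7.8512 · 0.4171 / 0.0289
  = 113.31
Design effect: 1.37 × 113.31 = 155.24.
Round up → n = 156 per group.

n = 156 per group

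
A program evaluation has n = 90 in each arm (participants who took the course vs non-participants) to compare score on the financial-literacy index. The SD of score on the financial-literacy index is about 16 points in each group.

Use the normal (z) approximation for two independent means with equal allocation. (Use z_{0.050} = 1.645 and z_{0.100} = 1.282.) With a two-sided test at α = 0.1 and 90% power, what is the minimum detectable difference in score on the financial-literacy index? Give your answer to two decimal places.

Minimum detectable difference ≈ 6.98 points

δ = (z_{α/2} + z_β) · √((σ₁²+σ₂²)/n)
  = (1.645 + 1.282) · √(512/90)
  = 2.927 · √5.6889
  = 2.927 · 2.3851
  = 6.9813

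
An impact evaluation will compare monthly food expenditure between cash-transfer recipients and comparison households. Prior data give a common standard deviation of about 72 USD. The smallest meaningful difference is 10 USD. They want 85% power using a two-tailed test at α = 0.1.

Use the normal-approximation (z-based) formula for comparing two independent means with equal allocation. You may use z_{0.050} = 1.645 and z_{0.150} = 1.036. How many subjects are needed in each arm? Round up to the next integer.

n = (z_{α/2} + z_β)² · (σ₁² + σ₂²) / δ²
  = (1.645 + 1.036)² · (2·72² = 10368) / 10²
  = 7.1878 · 10368 / 100
  = 745.23
Round up → n = 746 per group.

n = 746 per group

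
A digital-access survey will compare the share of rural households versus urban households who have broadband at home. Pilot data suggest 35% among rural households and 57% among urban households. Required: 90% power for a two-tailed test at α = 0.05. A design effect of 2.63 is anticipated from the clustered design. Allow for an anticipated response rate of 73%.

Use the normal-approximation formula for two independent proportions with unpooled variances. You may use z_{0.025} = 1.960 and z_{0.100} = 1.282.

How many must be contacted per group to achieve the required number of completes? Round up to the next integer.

n = 370 per group

n = (z_{α/2} + z_β)² · [p₁(1−p₁) + p₂(1−p₂)] / (p₁ − p₂)²
  = (1.960 + 1.282)² · (0.35·0.65 + 0.57·0.43) / (-0.22)²
  = (3.242)² · (0.2275 + 0.2451) / 0.0484
  = 10.5106 · 0.4726 / 0.0484
  = 102.63
Design effect: 2.63 × 102.63 = 269.92.
Adjust for 73% response: 269.92 / 0.73 = 369.75.
Round up → n = 370 per group.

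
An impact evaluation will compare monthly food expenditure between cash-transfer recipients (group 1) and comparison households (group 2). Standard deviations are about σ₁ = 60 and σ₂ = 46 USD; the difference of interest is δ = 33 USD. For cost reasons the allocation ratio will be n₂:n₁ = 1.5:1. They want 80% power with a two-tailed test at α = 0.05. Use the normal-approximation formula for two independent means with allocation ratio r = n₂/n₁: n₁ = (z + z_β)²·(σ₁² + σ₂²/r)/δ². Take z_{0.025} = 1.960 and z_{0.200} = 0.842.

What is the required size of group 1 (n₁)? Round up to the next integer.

n₁ = (z_{α/2} + z_β)² · (σ₁² + σ₂²/r) / δ²
   = (1.960 + 0.842)² · (60² + 46²/1.5) / 33²
   = 7.8512 · (3600 + 1410.7) / 1089
   = 7.8512 · 5010.7 / 1089
   = 36.12
Round up → n₁ = 37; n₂ = r·n₁ = 1.5 × 37 = 56.

n₁ = 37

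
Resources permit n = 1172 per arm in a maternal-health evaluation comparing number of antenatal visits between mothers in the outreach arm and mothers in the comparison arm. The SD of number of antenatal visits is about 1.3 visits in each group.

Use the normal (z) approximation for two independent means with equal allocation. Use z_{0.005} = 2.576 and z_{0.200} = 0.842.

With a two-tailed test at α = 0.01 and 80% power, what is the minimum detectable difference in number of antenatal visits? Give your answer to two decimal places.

δ = (z_{α/2} + z_β) · √((σ₁²+σ₂²)/n)
  = (2.576 + 0.842) · √(3.38/1172)
  = 3.418 · √0.00288
  = 3.418 · 0.0537
  = 0.1836

Minimum detectable difference ≈ 0.18 visits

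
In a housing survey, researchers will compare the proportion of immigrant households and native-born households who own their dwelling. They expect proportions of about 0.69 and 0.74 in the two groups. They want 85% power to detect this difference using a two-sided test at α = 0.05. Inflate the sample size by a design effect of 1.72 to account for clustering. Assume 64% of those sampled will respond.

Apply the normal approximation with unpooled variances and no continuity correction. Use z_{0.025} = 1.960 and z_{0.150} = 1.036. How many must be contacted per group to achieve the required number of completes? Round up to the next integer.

n = 3921 per group

n = (z_{α/2} + z_β)² · [p₁(1−p₁) + p₂(1−p₂)] / (p₁ − p₂)²
  = (1.960 + 1.036)² · (0.69·0.31 + 0.74·0.26) / (-0.05)²
  = (2.996)² · (0.2139 + 0.1924) / 0.0025
  = 8.9760 · 0.4063 / 0.0025
  = 1458.78
Design effect: 1.72 × 1458.78 = 2509.11.
Adjust for 64% response: 2509.11 / 0.64 = 3920.48.
Round up → n = 3921 per group.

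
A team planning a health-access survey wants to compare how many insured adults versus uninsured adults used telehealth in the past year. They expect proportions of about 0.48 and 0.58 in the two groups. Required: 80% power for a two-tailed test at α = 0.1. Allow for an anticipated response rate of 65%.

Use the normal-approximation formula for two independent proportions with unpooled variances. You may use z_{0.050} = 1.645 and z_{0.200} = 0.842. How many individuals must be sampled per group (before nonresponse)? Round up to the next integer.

n = (z_{α/2} + z_β)² · [p₁(1−p₁) + p₂(1−p₂)] / (p₁ − p₂)²
  = (1.645 + 0.842)² · (0.48·0.52 + 0.58·0.42) / (-0.10)²
  = (2.487)² · (0.2496 + 0.2436) / 0.0100
  = 6.1852 · 0.4932 / 0.0100
  = 305.05
Adjust for 65% response: 305.05 / 0.65 = 469.31.
Round up → n = 470 per group.

n = 470 per group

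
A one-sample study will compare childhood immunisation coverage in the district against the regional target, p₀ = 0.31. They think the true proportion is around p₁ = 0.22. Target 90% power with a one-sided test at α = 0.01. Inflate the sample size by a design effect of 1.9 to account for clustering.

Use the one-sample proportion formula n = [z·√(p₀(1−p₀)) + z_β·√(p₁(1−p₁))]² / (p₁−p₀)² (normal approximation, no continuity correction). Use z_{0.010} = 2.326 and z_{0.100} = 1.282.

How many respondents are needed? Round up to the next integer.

n = [z_α·√(p₀q₀) + z_β·√(p₁q₁)]² / (p₁ − p₀)²
  = [2.326·√(0.31·0.69) + 1.282·√(0.22·0.78)]² / (-0.09)²
  = [2.326·0.4625 + 1.282·0.4142]² / 0.0081
  = [1.6068]² / 0.0081
  = 318.75
Design effect: 1.9 × 318.75 = 605.63.
Round up → n = 606.

n = 606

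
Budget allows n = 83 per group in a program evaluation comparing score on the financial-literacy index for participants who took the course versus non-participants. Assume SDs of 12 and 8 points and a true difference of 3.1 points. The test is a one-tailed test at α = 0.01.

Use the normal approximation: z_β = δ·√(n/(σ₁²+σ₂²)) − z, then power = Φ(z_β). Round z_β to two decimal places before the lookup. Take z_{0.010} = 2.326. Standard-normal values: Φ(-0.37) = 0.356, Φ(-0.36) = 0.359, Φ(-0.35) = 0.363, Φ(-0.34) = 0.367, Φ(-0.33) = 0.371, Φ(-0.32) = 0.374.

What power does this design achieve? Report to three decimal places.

z_β = δ·√(n/(σ₁²+σ₂²)) − z_α
    = 3.1 · √(83/208) − 2.326
    = 3.1 · 0.63169 − 2.326
    = 1.9583 − 2.326 = -0.3677 → -0.37
Power = Φ(-0.37) = 0.356.

Power ≈ 0.356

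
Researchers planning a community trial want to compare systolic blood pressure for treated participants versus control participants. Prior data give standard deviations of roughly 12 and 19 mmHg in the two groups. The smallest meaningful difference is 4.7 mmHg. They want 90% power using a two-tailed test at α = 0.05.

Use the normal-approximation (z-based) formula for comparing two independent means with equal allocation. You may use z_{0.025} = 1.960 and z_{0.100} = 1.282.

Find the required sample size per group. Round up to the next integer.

n = (z_{α/2} + z_β)² · (σ₁² + σ₂²) / δ²
  = (1.960 + 1.282)² · (12² + 19² = 505) / 4.7²
  = 10.5106 · 505 / 22.09
  = 240.28
Round up → n = 241 per group.

n = 241 per group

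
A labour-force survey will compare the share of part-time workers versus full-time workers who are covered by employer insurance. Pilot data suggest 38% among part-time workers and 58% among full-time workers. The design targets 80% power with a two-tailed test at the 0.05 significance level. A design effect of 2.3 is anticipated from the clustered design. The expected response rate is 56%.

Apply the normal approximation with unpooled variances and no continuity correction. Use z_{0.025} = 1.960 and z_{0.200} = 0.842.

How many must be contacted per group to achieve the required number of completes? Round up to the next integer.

n = (z_{α/2} + z_β)² · [p₁(1−p₁) + p₂(1−p₂)] / (p₁ − p₂)²
  = (1.960 + 0.842)² · (0.38·0.62 + 0.58·0.42) / (-0.20)²
  = (2.802)² · (0.2356 + 0.2436) / 0.0400
  = 7.8512 · 0.4792 / 0.0400
  = 94.06
Design effect: 2.3 × 94.06 = 216.33.
Adjust for 56% response: 216.33 / 0.56 = 386.31.
Round up → n = 387 per group.

n = 387 per group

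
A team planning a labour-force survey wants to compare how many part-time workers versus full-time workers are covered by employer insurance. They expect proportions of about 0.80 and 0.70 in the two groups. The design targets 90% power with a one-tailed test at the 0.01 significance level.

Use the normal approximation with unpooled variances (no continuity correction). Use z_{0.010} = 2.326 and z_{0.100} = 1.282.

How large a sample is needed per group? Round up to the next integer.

n = (z_α + z_β)² · [p₁(1−p₁) + p₂(1−p₂)] / (p₁ − p₂)²
  = (2.326 + 1.282)² · (0.80·0.20 + 0.70·0.30) / (0.10)²
  = (3.608)² · (0.1600 + 0.2100) / 0.0100
  = 13.0177 · 0.3700 / 0.0100
  = 481.65
Round up → n = 482 per group.

n = 482 per group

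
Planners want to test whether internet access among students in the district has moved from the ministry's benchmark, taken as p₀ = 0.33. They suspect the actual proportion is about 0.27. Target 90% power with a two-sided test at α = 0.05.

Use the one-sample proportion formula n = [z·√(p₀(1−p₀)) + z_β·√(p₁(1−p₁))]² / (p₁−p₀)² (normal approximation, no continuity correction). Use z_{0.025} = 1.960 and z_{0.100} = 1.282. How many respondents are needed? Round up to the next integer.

n = 618

n = [z_{α/2}·√(p₀q₀) + z_β·√(p₁q₁)]² / (p₁ − p₀)²
  = [1.960·√(0.33·0.67) + 1.282·√(0.27·0.73)]² / (-0.06)²
  = [1.960·0.4702 + 1.282·0.4440]² / 0.0036
  = [1.4908]² / 0.0036
  = 617.33
Round up → n = 618.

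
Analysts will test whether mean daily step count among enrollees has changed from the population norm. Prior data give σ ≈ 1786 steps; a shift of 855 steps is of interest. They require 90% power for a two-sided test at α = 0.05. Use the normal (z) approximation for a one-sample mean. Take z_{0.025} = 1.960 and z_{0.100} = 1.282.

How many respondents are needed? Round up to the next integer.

n = (z_{α/2} + z_β)² · σ² / δ²
  = (1.960 + 1.282)² · 1786² / 855²
  = 10.5106 · 3189796 / 731025
  = 45.86
Round up → n = 46.

n = 46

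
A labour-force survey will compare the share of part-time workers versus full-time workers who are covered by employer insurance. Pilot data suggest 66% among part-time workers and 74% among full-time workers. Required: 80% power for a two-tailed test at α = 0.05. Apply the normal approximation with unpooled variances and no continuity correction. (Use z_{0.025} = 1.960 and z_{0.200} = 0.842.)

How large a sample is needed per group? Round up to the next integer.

n = 512 per group

n = (z_{α/2} + z_β)² · [p₁(1−p₁) + p₂(1−p₂)] / (p₁ − p₂)²
  = (1.960 + 0.842)² · (0.66·0.34 + 0.74·0.26) / (-0.08)²
  = (2.802)² · (0.2244 + 0.1924) / 0.0064
  = 7.8512 · 0.4168 / 0.0064
  = 511.31
Round up → n = 512 per group.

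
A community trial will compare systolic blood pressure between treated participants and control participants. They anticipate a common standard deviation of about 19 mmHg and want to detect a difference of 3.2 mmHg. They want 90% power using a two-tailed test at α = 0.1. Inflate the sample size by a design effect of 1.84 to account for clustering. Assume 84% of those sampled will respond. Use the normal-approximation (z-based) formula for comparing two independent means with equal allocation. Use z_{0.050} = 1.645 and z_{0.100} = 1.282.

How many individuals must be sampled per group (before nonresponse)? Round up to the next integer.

n = 1324 per group

n = (z_{α/2} + z_β)² · (σ₁² + σ₂²) / δ²
  = (1.645 + 1.282)² · (2·19² = 722) / 3.2²
  = 8.5673 · 722 / 10.24
  = 604.06
Design effect: 1.84 × 604.06 = 1111.48.
Adjust for 84% response: 1111.48 / 0.84 = 1323.19.
Round up → n = 1324 per group.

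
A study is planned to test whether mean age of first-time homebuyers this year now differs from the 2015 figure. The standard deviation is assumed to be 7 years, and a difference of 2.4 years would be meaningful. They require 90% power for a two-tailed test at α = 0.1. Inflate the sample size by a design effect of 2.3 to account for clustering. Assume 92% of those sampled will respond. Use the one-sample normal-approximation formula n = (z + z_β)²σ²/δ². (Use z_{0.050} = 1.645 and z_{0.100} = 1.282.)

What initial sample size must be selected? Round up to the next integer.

n = (z_{α/2} + z_β)² · σ² / δ²
  = (1.645 + 1.282)² · 7² / 2.4²
  = 8.5673 · 49 / 5.76
  = 72.88
Design effect: 2.3 × 72.88 = 167.63.
Adjust for 92% response: 167.63 / 0.92 = 182.20.
Round up → n = 183.

n = 183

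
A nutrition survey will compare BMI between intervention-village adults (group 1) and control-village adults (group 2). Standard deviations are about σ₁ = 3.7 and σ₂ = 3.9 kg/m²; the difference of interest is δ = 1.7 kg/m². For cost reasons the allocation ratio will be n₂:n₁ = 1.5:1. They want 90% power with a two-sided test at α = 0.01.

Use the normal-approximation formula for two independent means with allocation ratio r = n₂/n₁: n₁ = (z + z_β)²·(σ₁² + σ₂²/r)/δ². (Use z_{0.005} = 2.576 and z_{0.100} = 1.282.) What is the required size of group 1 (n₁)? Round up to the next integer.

n₁ = (z_{α/2} + z_β)² · (σ₁² + σ₂²/r) / δ²
   = (2.576 + 1.282)² · (3.7² + 3.9²/1.5) / 1.7²
   = 14.8842 · (13.69 + 10.14) / 2.89
   = 14.8842 · 23.83 / 2.89
   = 122.73
Round up → n₁ = 123; n₂ = r·n₁ = 1.5 × 123 = 185.

n₁ = 123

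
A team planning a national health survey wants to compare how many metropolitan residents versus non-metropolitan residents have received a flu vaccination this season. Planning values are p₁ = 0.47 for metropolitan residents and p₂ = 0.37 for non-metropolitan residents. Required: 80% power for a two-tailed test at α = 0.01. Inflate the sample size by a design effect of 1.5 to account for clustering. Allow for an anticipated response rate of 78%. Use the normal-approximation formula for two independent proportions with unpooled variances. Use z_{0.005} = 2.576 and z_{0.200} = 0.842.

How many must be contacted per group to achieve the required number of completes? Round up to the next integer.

n = (z_{α/2} + z_β)² · [p₁(1−p₁) + p₂(1−p₂)] / (p₁ − p₂)²
  = (2.576 + 0.842)² · (0.47·0.53 + 0.37·0.63) / (0.10)²
  = (3.418)² · (0.2491 + 0.2331) / 0.0100
  = 11.6827 · 0.4822 / 0.0100
  = 563.34
Design effect: 1.5 × 563.34 = 845.01.
Adjust for 78% response: 845.01 / 0.78 = 1083.35.
Round up → n = 1084 per group.

n = 1084 per group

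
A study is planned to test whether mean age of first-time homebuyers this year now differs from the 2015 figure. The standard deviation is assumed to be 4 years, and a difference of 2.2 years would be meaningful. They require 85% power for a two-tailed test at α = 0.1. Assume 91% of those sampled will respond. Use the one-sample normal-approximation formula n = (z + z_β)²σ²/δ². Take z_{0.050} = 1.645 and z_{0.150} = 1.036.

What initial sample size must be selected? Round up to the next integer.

n = (z_{α/2} + z_β)² · σ² / δ²
  = (1.645 + 1.036)² · 4² / 2.2²
  = 7.1878 · 16 / 4.84
  = 23.76
Adjust for 91% response: 23.76 / 0.91 = 26.11.
Round up → n = 27.

n = 27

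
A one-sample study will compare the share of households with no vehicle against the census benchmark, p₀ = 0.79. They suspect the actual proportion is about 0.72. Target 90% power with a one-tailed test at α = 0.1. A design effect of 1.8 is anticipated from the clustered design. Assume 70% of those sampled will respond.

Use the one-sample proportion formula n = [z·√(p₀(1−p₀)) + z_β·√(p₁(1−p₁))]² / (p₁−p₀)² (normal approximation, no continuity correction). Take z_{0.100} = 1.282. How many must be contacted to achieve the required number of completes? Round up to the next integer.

n = 633

n = [z_α·√(p₀q₀) + z_β·√(p₁q₁)]² / (p₁ − p₀)²
  = [1.282·√(0.79·0.21) + 1.282·√(0.72·0.28)]² / (-0.07)²
  = [1.282·0.4073 + 1.282·0.4490]² / 0.0049
  = [1.0978]² / 0.0049
  = 245.95
Design effect: 1.8 × 245.95 = 442.70.
Adjust for 70% response: 442.70 / 0.70 = 632.43.
Round up → n = 633.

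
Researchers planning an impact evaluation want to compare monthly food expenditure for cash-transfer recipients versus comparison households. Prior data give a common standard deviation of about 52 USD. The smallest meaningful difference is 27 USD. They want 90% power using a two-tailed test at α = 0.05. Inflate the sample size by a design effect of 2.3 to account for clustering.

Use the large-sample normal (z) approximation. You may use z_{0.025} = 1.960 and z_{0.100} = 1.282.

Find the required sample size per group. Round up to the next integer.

n = 180 per group

n = (z_{α/2} + z_β)² · (σ₁² + σ₂²) / δ²
  = (1.960 + 1.282)² · (2·52² = 5408) / 27²
  = 10.5106 · 5408 / 729
  = 77.97
Design effect: 2.3 × 77.97 = 179.33.
Round up → n = 180 per group.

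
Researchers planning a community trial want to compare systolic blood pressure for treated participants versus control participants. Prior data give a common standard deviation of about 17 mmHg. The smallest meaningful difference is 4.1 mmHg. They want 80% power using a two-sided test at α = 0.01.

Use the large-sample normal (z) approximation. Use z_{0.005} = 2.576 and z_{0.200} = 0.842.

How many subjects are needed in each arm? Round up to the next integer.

n = (z_{α/2} + z_β)² · (σ₁² + σ₂²) / δ²
  = (2.576 + 0.842)² · (2·17² = 578) / 4.1²
  = 11.6827 · 578 / 16.81
  = 401.70
Round up → n = 402 per group.

n = 402 per group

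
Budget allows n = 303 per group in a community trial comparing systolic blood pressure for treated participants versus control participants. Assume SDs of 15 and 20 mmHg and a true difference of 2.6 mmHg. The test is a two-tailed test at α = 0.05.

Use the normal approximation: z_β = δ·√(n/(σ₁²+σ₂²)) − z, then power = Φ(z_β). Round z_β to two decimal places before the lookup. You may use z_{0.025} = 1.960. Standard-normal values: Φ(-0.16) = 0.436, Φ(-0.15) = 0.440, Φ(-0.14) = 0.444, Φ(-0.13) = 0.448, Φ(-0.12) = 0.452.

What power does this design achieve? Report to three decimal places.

Power ≈ 0.440

z_β = δ·√(n/(σ₁²+σ₂²)) − z_{α/2}
    = 2.6 · √(303/625) − 1.960
    = 2.6 · 0.69628 − 1.960
    = 1.8103 − 1.960 = -0.1497 → -0.15
Power = Φ(-0.15) = 0.440.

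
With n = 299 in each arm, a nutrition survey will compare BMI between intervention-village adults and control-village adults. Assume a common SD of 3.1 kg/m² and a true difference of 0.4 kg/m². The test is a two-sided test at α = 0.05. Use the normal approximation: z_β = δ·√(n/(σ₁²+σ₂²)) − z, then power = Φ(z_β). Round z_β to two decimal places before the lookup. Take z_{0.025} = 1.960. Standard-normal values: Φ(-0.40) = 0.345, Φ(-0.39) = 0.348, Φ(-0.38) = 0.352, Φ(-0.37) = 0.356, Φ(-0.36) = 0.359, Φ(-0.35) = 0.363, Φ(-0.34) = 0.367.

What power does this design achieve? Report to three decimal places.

z_β = δ·√(n/(σ₁²+σ₂²)) − z_{α/2}
    = 0.4 · √(299/19.22) − 1.960
    = 0.4 · 3.94420 − 1.960
    = 1.5777 − 1.960 = -0.3823 → -0.38
Power = Φ(-0.38) = 0.352.

Power ≈ 0.352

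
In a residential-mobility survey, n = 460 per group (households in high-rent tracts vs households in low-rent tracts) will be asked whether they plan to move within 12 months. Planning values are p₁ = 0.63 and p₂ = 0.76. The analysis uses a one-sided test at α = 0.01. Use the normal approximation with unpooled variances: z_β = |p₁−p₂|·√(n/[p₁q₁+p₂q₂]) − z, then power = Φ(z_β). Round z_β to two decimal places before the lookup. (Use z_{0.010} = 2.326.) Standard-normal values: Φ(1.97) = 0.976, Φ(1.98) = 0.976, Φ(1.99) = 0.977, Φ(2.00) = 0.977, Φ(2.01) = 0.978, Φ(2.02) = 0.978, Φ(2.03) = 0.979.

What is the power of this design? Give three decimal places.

Power ≈ 0.977

z_β = |p₁−p₂|·√(n/[p₁q₁+p₂q₂]) − z_α
    = 0.13 · √(460/0.4155) − 2.326
    = 0.13 · 33.2731 − 2.326
    = 4.3255 − 2.326 = 1.9995 → 2.00
Power = Φ(2.00) = 0.977.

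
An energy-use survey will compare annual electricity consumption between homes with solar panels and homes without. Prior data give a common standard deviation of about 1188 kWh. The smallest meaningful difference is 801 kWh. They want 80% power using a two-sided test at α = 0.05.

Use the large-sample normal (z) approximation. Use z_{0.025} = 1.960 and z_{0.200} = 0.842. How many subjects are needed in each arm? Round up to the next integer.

n = (z_{α/2} + z_β)² · (σ₁² + σ₂²) / δ²
  = (1.960 + 0.842)² · (2·1188² = 2822688) / 801²
  = 7.8512 · 2822688 / 641601
  = 34.54
Round up → n = 35 per group.

n = 35 per group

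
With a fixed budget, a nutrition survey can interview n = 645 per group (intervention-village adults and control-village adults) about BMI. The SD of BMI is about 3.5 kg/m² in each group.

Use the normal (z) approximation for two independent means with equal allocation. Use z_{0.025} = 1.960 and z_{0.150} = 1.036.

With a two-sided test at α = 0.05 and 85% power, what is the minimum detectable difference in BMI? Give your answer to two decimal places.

δ = (z_{α/2} + z_β) · √((σ₁²+σ₂²)/n)
  = (1.960 + 1.036) · √(24.5/645)
  = 2.996 · √0.03798
  = 2.996 · 0.1949
  = 0.5839

Minimum detectable difference ≈ 0.58 kg/m²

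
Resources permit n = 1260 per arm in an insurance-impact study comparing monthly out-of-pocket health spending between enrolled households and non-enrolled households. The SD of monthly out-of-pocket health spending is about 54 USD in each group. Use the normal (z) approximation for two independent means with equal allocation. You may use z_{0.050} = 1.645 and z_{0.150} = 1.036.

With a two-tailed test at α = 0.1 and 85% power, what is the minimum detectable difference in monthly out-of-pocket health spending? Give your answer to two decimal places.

δ = (z_{α/2} + z_β) · √((σ₁²+σ₂²)/n)
  = (1.645 + 1.036) · √(5832/1260)
  = 2.681 · √4.6286
  = 2.681 · 2.1514
  = 5.7679

Minimum detectable difference ≈ 5.77 USD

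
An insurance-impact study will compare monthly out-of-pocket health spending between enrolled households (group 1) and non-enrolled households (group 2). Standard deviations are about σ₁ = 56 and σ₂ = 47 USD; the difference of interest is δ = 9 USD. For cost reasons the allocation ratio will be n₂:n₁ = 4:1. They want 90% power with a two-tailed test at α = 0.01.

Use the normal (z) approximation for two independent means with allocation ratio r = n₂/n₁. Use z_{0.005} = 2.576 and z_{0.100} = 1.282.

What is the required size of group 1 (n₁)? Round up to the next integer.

n₁ = (z_{α/2} + z_β)² · (σ₁² + σ₂²/r) / δ²
   = (2.576 + 1.282)² · (56² + 47²/4) / 9²
   = 14.8842 · (3136 + 552.25) / 81
   = 14.8842 · 3688.2 / 81
   = 677.73
Round up → n₁ = 678; n₂ = r·n₁ = 4 × 678 = 2712.

n₁ = 678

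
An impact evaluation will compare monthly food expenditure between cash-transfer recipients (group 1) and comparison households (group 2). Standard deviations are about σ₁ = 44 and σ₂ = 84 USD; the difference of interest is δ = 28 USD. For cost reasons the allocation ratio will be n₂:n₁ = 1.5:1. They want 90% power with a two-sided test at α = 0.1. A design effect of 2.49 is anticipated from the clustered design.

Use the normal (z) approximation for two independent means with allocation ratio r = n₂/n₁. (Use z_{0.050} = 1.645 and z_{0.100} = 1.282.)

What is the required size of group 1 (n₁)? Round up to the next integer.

n₁ = (z_{α/2} + z_β)² · (σ₁² + σ₂²/r) / δ²
   = (1.645 + 1.282)² · (44² + 84²/1.5) / 28²
   = 8.5673 · (1936 + 4704) / 784
   = 8.5673 · 6640 / 784
   = 72.56
Design effect: 2.49 × 72.56 = 180.67.
Round up → n₁ = 181; n₂ = r·n₁ = 1.5 × 181 = 272.

n₁ = 181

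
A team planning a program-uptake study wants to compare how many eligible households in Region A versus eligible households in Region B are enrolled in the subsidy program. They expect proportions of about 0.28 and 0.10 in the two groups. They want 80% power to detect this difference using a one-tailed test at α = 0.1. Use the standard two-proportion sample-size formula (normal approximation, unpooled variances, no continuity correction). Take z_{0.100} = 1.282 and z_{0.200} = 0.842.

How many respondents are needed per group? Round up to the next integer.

n = (z_α + z_β)² · [p₁(1−p₁) + p₂(1−p₂)] / (p₁ − p₂)²
  = (1.282 + 0.842)² · (0.28·0.72 + 0.10·0.90) / (0.18)²
  = (2.124)² · (0.2016 + 0.0900) / 0.0324
  = 4.5114 · 0.2916 / 0.0324
  = 40.60
Round up → n = 41 per group.

n = 41 per group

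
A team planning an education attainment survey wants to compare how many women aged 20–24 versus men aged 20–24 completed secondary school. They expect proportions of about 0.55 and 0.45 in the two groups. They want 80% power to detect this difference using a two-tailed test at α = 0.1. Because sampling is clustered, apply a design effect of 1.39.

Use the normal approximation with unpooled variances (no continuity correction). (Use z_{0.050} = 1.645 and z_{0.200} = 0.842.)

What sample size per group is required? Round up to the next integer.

n = (z_{α/2} + z_β)² · [p₁(1−p₁) + p₂(1−p₂)] / (p₁ − p₂)²
  = (1.645 + 0.842)² · (0.55·0.45 + 0.45·0.55) / (0.10)²
  = (2.487)² · (0.2475 + 0.2475) / 0.0100
  = 6.1852 · 0.4950 / 0.0100
  = 306.17
Design effect: 1.39 × 306.17 = 425.57.
Round up → n = 426 per group.

n = 426 per group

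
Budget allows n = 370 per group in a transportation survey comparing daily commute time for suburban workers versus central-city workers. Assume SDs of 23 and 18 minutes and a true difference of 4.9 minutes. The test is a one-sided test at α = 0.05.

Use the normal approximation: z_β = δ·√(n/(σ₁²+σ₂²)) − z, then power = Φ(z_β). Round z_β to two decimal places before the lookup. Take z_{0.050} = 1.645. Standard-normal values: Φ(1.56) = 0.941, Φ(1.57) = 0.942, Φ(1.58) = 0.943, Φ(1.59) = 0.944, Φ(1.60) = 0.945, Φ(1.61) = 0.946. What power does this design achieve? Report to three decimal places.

Power ≈ 0.943

z_β = δ·√(n/(σ₁²+σ₂²)) − z_α
    = 4.9 · √(370/853) − 1.645
    = 4.9 · 0.65861 − 1.645
    = 3.2272 − 1.645 = 1.5822 → 1.58
Power = Φ(1.58) = 0.943.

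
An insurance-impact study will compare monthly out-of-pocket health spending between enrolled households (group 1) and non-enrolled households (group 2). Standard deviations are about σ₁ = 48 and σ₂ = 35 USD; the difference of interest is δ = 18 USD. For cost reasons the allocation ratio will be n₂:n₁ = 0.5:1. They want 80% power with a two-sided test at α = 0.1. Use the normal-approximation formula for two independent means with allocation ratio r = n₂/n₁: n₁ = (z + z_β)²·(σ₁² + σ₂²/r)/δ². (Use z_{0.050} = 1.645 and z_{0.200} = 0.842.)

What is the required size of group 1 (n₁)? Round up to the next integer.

n₁ = 91

n₁ = (z_{α/2} + z_β)² · (σ₁² + σ₂²/r) / δ²
   = (1.645 + 0.842)² · (48² + 35²/0.5) / 18²
   = 6.1852 · (2304 + 2450) / 324
   = 6.1852 · 4754 / 324
   = 90.75
Round up → n₁ = 91; n₂ = r·n₁ = 0.5 × 91 = 46.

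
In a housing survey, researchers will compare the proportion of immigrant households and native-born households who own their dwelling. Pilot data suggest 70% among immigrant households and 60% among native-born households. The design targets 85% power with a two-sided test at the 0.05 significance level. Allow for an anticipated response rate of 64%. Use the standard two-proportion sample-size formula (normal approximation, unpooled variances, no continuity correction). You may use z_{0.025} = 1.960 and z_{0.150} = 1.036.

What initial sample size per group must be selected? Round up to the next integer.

n = 632 per group

n = (z_{α/2} + z_β)² · [p₁(1−p₁) + p₂(1−p₂)] / (p₁ − p₂)²
  = (1.960 + 1.036)² · (0.70·0.30 + 0.60·0.40) / (0.10)²
  = (2.996)² · (0.2100 + 0.2400) / 0.0100
  = 8.9760 · 0.4500 / 0.0100
  = 403.92
Adjust for 64% response: 403.92 / 0.64 = 631.13.
Round up → n = 632 per group.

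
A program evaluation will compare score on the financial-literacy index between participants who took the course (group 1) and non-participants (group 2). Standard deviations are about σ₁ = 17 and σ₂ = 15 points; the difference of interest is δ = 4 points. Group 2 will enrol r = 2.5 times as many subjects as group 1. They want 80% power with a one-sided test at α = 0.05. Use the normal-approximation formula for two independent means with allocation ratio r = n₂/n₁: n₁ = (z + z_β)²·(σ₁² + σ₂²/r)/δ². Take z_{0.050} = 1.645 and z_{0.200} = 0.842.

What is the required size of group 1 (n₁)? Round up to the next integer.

n₁ = (z_α + z_β)² · (σ₁² + σ₂²/r) / δ²
   = (1.645 + 0.842)² · (17² + 15²/2.5) / 4²
   = 6.1852 · (289 + 90) / 16
   = 6.1852 · 379 / 16
   = 146.51
Round up → n₁ = 147; n₂ = r·n₁ = 2.5 × 147 = 368.

n₁ = 147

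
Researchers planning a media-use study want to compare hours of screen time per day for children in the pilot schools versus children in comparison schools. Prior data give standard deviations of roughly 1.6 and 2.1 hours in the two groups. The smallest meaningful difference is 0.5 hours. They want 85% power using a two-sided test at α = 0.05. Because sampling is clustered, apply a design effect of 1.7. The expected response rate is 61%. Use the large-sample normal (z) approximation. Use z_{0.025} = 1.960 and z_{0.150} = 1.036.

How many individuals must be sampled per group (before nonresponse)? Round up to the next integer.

n = 698 per group

n = (z_{α/2} + z_β)² · (σ₁² + σ₂²) / δ²
  = (1.960 + 1.036)² · (1.6² + 2.1² = 6.97) / 0.5²
  = 8.9760 · 6.97 / 0.25
  = 250.25
Design effect: 1.7 × 250.25 = 425.43.
Adjust for 61% response: 425.43 / 0.61 = 697.42.
Round up → n = 698 per group.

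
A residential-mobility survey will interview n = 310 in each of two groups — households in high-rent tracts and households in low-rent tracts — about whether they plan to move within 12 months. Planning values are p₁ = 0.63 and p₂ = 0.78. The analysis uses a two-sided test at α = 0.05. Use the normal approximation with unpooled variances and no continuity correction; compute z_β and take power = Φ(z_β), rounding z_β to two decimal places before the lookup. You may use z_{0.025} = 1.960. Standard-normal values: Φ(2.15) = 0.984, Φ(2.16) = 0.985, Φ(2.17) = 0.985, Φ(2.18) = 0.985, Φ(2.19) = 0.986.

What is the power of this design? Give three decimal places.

z_β = |p₁−p₂|·√(n/[p₁q₁+p₂q₂]) − z_{α/2}
    = 0.15 · √(310/0.4047) − 1.960
    = 0.15 · 27.6767 − 1.960
    = 4.1515 − 1.960 = 2.1915 → 2.19
Power = Φ(2.19) = 0.986.

Power ≈ 0.986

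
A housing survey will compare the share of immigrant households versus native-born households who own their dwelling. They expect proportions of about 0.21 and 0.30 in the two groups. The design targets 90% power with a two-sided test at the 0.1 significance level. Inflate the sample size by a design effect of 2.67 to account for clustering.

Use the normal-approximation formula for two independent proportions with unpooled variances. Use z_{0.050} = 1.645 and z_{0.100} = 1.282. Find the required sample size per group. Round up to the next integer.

n = 1062 per group

n = (z_{α/2} + z_β)² · [p₁(1−p₁) + p₂(1−p₂)] / (p₁ − p₂)²
  = (1.645 + 1.282)² · (0.21·0.79 + 0.30·0.70) / (-0.09)²
  = (2.927)² · (0.1659 + 0.2100) / 0.0081
  = 8.5673 · 0.3759 / 0.0081
  = 397.59
Design effect: 2.67 × 397.59 = 1061.56.
Round up → n = 1062 per group.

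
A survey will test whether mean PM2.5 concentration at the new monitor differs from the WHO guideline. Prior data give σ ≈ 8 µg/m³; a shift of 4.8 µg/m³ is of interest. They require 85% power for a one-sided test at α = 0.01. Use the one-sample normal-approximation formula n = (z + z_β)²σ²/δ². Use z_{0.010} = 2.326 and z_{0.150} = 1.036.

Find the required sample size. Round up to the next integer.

n = (z_α + z_β)² · σ² / δ²
  = (2.326 + 1.036)² · 8² / 4.8²
  = 11.3030 · 64 / 23.04
  = 31.40
Round up → n = 32.

n = 32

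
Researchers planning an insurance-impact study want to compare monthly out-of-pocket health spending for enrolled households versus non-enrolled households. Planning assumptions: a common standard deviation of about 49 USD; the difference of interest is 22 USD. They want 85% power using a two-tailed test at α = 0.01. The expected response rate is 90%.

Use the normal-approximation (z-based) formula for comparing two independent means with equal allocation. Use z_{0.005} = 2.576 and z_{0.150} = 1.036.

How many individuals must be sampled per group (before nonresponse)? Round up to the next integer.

n = (z_{α/2} + z_β)² · (σ₁² + σ₂²) / δ²
  = (2.576 + 1.036)² · (2·49² = 4802) / 22²
  = 13.0465 · 4802 / 484
  = 129.44
Adjust for 90% response: 129.44 / 0.90 = 143.82.
Round up → n = 144 per group.

n = 144 per group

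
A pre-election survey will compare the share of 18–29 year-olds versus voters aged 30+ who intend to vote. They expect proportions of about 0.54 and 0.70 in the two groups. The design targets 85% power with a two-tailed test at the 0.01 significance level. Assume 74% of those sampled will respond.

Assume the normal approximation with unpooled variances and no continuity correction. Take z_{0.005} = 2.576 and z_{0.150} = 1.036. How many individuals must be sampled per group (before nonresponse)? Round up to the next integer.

n = (z_{α/2} + z_β)² · [p₁(1−p₁) + p₂(1−p₂)] / (p₁ − p₂)²
  = (2.576 + 1.036)² · (0.54·0.46 + 0.70·0.30) / (-0.16)²
  = (3.612)² · (0.2484 + 0.2100) / 0.0256
  = 13.0465 · 0.4584 / 0.0256
  = 233.61
Adjust for 74% response: 233.61 / 0.74 = 315.70.
Round up → n = 316 per group.

n = 316 per group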